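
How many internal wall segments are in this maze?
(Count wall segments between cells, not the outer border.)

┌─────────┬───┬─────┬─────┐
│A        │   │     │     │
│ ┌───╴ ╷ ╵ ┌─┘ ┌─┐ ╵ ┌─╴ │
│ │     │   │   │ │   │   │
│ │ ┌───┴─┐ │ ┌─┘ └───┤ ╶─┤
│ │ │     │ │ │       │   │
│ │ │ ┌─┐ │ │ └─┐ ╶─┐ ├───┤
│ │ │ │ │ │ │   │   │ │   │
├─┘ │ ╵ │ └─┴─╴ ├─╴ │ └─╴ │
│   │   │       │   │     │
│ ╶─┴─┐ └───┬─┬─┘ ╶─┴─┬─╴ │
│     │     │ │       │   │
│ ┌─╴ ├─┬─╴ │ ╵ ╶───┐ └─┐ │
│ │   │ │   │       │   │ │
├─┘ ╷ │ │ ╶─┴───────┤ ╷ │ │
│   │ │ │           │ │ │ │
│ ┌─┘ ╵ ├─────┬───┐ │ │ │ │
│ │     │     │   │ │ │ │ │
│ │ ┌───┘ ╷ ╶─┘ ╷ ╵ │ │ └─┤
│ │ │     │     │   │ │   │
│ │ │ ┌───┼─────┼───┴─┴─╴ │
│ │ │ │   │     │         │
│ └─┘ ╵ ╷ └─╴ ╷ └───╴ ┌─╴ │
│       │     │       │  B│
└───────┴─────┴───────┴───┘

Counting internal wall segments:
Total internal walls: 132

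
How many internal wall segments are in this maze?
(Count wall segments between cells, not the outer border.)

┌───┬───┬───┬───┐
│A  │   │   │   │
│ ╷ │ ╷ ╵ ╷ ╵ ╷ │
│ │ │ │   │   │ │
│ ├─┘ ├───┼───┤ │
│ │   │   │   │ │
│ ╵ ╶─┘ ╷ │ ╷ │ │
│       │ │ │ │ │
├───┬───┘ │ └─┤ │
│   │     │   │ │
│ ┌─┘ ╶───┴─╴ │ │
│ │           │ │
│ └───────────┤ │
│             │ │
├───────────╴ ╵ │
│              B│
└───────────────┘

Counting internal wall segments:
Total internal walls: 49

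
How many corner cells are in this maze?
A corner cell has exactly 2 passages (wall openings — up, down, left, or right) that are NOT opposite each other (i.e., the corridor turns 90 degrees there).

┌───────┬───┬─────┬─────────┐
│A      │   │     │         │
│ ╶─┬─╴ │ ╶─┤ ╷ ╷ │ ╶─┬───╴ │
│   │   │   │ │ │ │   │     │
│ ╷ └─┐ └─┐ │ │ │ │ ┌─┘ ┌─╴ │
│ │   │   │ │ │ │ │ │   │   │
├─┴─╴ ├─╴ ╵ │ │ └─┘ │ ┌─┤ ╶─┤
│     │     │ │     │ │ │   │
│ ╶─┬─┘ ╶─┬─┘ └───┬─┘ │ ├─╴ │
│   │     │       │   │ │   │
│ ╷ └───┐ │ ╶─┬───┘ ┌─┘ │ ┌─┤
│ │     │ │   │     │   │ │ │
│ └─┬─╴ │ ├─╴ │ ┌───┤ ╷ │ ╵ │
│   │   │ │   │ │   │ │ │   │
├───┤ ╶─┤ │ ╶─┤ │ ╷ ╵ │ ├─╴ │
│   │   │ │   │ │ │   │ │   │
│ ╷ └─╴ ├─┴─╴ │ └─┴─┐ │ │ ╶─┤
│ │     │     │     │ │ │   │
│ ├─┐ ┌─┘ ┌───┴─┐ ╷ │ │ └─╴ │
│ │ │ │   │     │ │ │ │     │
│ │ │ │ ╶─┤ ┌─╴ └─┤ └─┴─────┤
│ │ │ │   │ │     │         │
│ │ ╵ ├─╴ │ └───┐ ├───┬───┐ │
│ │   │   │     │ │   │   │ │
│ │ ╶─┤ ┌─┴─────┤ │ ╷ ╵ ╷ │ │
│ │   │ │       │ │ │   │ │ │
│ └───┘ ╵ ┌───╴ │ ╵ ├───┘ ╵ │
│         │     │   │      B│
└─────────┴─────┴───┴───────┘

Counting corner cells (2 non-opposite passages):
Total corners: 96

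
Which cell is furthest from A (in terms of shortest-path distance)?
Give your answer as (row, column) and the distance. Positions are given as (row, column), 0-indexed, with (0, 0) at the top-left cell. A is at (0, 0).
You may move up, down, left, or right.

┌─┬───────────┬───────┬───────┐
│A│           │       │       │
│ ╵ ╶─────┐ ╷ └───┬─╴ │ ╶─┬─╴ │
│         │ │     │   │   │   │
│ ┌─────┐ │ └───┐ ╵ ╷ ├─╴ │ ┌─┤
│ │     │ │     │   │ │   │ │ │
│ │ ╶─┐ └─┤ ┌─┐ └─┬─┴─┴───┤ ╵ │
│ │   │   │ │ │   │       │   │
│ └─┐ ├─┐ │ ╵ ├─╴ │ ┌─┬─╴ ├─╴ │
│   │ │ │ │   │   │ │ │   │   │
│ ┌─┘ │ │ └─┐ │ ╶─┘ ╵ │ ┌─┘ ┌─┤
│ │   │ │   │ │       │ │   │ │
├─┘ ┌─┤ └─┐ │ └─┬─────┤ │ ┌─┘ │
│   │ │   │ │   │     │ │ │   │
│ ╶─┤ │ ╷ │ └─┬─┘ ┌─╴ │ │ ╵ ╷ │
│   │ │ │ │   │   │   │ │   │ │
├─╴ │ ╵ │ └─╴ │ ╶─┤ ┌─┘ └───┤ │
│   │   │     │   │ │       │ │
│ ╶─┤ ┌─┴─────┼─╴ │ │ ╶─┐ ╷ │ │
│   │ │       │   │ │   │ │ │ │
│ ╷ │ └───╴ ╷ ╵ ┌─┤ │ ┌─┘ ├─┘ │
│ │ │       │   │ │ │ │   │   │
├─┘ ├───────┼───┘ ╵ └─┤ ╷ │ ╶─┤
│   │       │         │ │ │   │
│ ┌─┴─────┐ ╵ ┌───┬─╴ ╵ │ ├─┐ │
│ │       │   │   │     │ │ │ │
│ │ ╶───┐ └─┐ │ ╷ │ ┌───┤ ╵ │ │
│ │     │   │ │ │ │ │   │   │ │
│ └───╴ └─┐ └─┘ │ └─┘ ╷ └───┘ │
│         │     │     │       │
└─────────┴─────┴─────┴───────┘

Computing BFS distances from A to all cells:
Furthest cell: (2, 11)
Distance: 159 steps

Path from A to the furthest cell:

┌─┬───────────┬───────┬───────┐
│A│↱ → → → ↓  │       │↓ ← ← ↰│
│ ╵ ╶─────┐ ╷ └───┬─╴ │ ╶─┬─╴ │
│↳ ↑      │↓│     │   │↳ ↓│↱ ↑│
│ ┌─────┐ │ └───┐ ╵ ╷ ├─╴ │ ┌─┤
│ │↓ ← ↰│ │↳ → ↓│   │ │B ↲│↑│ │
│ │ ╶─┐ └─┤ ┌─┐ └─┬─┴─┴───┤ ╵ │
│ │↳ ↓│↑ ↰│ │ │↳ ↓│↱ → → ↓│↑ ↰│
│ └─┐ ├─┐ │ ╵ ├─╴ │ ┌─┬─╴ ├─╴ │
│   │↓│ │↑│   │↓ ↲│↑│ │↓ ↲│↱ ↑│
│ ┌─┘ │ │ └─┐ │ ╶─┘ ╵ │ ┌─┘ ┌─┤
│ │↓ ↲│ │↑ ↰│ │↳ → ↑  │↓│↱ ↑│ │
├─┘ ┌─┤ └─┐ │ └─┬─────┤ │ ┌─┘ │
│↓ ↲│ │↱ ↓│↑│   │↓ ← ↰│↓│↑│↓ ↰│
│ ╶─┤ │ ╷ │ └─┬─┘ ┌─╴ │ │ ╵ ╷ │
│↳ ↓│ │↑│↓│↑ ↰│↓ ↲│↱ ↑│↓│↑ ↲│↑│
├─╴ │ ╵ │ └─╴ │ ╶─┤ ┌─┘ └───┤ │
│↓ ↲│↱ ↑│↳ → ↑│↳ ↓│↑│  ↳ ↓  │↑│
│ ╶─┤ ┌─┴─────┼─╴ │ │ ╶─┐ ╷ │ │
│↳ ↓│↑│    ↓ ↰│↓ ↲│↑│   │↓│ │↑│
│ ╷ │ └───╴ ╷ ╵ ┌─┤ │ ┌─┘ ├─┘ │
│ │↓│↑ ← ← ↲│↑ ↲│ │↑│ │↓ ↲│↱ ↑│
├─┘ ├───────┼───┘ ╵ └─┤ ╷ │ ╶─┤
│↓ ↲│       │      ↑ ↰│↓│ │↑ ↰│
│ ┌─┴─────┐ ╵ ┌───┬─╴ ╵ │ ├─┐ │
│↓│↱ → → ↓│   │↱ ↓│  ↑ ↲│ │ │↑│
│ │ ╶───┐ └─┐ │ ╷ │ ┌───┤ ╵ │ │
│↓│↑ ← ↰│↳ ↓│ │↑│↓│ │↱ ↓│   │↑│
│ └───╴ └─┐ └─┘ │ └─┘ ╷ └───┘ │
│↳ → → ↑  │↳ → ↑│↳ → ↑│↳ → → ↑│
└─────────┴─────┴─────┴───────┘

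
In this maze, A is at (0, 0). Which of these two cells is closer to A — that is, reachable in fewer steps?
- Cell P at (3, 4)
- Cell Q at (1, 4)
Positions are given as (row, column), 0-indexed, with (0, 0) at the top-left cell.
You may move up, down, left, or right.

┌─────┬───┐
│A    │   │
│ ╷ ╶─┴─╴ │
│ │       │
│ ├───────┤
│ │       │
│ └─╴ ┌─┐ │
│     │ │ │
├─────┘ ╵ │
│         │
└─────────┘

Shortest path A → P at (3, 4): 9 steps
Shortest path A → Q at (1, 4): 5 steps

Q is closer (5 steps vs 9 steps).

Path to P:

┌─────┬───┐
│A    │   │
│ ╷ ╶─┴─╴ │
│↓│       │
│ ├───────┤
│↓│  ↱ → ↓│
│ └─╴ ┌─┐ │
│↳ → ↑│ │P│
├─────┘ ╵ │
│         │
└─────────┘

Path to Q:

┌─────┬───┐
│A ↓  │   │
│ ╷ ╶─┴─╴ │
│ │↳ → → Q│
│ ├───────┤
│ │       │
│ └─╴ ┌─┐ │
│     │ │ │
├─────┘ ╵ │
│         │
└─────────┘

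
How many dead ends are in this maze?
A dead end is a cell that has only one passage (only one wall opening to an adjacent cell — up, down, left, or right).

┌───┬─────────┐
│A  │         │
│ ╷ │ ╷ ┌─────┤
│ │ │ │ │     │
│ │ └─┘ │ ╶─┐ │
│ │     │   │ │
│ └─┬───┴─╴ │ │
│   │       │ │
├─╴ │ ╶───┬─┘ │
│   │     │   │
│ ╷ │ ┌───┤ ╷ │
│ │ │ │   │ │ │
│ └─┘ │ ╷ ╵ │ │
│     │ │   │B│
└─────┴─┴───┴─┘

Checking each cell for number of passages:

Dead ends found at positions:
  (0, 6)
  (1, 2)
  (4, 4)
  (5, 1)
  (6, 3)
  (6, 6)
Total dead ends: 6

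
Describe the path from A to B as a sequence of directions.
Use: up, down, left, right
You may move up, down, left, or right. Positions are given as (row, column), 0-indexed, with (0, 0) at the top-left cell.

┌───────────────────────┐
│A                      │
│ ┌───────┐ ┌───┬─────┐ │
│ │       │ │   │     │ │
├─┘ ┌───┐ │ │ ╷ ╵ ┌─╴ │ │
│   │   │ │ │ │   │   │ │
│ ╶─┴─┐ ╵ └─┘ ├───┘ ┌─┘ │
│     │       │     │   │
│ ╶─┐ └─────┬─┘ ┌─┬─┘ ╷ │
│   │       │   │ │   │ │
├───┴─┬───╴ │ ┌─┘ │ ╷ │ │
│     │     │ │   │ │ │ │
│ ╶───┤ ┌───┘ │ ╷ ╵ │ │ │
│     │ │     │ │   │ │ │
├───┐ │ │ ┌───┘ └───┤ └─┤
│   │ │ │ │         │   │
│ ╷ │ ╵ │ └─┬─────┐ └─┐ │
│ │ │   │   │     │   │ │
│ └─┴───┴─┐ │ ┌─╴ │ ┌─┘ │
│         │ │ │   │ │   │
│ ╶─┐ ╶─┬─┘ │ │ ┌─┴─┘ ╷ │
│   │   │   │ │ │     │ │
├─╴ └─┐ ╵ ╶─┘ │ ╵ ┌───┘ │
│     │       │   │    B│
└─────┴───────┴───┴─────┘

Finding the path and converting it to directions:
Path through cells: (0,0) → (0,1) → (0,2) → (0,3) → (0,4) → (0,5) → (0,6) → (0,7) → (0,8) → (0,9) → (0,10) → (0,11) → (1,11) → (2,11) → (3,11) → (3,10) → (4,10) → (5,10) → (6,10) → (7,10) → (7,11) → (8,11) → (9,11) → (10,11) → (11,11)
Directions: right, right, right, right, right, right, right, right, right, right, right, down, down, down, left, down, down, down, down, right, down, down, down, down

Solution:

┌───────────────────────┐
│A → → → → → → → → → → ↓│
│ ┌───────┐ ┌───┬─────┐ │
│ │       │ │   │     │↓│
├─┘ ┌───┐ │ │ ╷ ╵ ┌─╴ │ │
│   │   │ │ │ │   │   │↓│
│ ╶─┴─┐ ╵ └─┘ ├───┘ ┌─┘ │
│     │       │     │↓ ↲│
│ ╶─┐ └─────┬─┘ ┌─┬─┘ ╷ │
│   │       │   │ │  ↓│ │
├───┴─┬───╴ │ ┌─┘ │ ╷ │ │
│     │     │ │   │ │↓│ │
│ ╶───┤ ┌───┘ │ ╷ ╵ │ │ │
│     │ │     │ │   │↓│ │
├───┐ │ │ ┌───┘ └───┤ └─┤
│   │ │ │ │         │↳ ↓│
│ ╷ │ ╵ │ └─┬─────┐ └─┐ │
│ │ │   │   │     │   │↓│
│ └─┴───┴─┐ │ ┌─╴ │ ┌─┘ │
│         │ │ │   │ │  ↓│
│ ╶─┐ ╶─┬─┘ │ │ ┌─┴─┘ ╷ │
│   │   │   │ │ │     │↓│
├─╴ └─┐ ╵ ╶─┘ │ ╵ ┌───┘ │
│     │       │   │    B│
└─────┴───────┴───┴─────┘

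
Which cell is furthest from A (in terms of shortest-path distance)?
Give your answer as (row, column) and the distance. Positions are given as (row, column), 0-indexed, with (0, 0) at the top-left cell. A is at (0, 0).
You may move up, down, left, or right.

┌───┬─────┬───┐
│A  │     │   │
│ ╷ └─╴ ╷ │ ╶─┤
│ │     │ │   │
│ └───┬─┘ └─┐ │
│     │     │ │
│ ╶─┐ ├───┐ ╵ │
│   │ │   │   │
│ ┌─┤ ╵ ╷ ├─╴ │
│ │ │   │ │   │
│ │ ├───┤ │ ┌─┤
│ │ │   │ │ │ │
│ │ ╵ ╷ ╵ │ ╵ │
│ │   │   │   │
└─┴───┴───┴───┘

Computing BFS distances from A to all cells:
Furthest cell: (4, 1)
Distance: 19 steps

Path from A to the furthest cell:

┌───┬─────┬───┐
│A  │     │   │
│ ╷ └─╴ ╷ │ ╶─┤
│↓│     │ │   │
│ └───┬─┘ └─┐ │
│↳ → ↓│     │ │
│ ╶─┐ ├───┐ ╵ │
│   │↓│↱ ↓│   │
│ ┌─┤ ╵ ╷ ├─╴ │
│ │B│↳ ↑│↓│   │
│ │ ├───┤ │ ┌─┤
│ │↑│↓ ↰│↓│ │ │
│ │ ╵ ╷ ╵ │ ╵ │
│ │↑ ↲│↑ ↲│   │
└─┴───┴───┴───┘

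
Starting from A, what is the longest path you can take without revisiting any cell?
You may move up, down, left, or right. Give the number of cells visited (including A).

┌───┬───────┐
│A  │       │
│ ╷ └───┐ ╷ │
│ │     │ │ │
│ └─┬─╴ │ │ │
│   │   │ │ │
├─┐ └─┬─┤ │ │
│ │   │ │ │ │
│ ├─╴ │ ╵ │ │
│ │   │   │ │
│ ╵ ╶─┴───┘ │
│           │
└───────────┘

Finding longest simple path using DFS:
Start: (0, 0)
Longest path visits 25 cells
Path: A → down → down → right → down → right → down → left → down → right → right → right → right → up → up → up → up → up → left → down → down → down → down → left → up

Solution:

┌───┬───────┐
│A  │    ↓ ↰│
│ ╷ └───┐ ╷ │
│↓│     │↓│↑│
│ └─┬─╴ │ │ │
│↳ ↓│   │↓│↑│
├─┐ └─┬─┤ │ │
│ │↳ ↓│B│↓│↑│
│ ├─╴ │ ╵ │ │
│ │↓ ↲│↑ ↲│↑│
│ ╵ ╶─┴───┘ │
│  ↳ → → → ↑│
└───────────┘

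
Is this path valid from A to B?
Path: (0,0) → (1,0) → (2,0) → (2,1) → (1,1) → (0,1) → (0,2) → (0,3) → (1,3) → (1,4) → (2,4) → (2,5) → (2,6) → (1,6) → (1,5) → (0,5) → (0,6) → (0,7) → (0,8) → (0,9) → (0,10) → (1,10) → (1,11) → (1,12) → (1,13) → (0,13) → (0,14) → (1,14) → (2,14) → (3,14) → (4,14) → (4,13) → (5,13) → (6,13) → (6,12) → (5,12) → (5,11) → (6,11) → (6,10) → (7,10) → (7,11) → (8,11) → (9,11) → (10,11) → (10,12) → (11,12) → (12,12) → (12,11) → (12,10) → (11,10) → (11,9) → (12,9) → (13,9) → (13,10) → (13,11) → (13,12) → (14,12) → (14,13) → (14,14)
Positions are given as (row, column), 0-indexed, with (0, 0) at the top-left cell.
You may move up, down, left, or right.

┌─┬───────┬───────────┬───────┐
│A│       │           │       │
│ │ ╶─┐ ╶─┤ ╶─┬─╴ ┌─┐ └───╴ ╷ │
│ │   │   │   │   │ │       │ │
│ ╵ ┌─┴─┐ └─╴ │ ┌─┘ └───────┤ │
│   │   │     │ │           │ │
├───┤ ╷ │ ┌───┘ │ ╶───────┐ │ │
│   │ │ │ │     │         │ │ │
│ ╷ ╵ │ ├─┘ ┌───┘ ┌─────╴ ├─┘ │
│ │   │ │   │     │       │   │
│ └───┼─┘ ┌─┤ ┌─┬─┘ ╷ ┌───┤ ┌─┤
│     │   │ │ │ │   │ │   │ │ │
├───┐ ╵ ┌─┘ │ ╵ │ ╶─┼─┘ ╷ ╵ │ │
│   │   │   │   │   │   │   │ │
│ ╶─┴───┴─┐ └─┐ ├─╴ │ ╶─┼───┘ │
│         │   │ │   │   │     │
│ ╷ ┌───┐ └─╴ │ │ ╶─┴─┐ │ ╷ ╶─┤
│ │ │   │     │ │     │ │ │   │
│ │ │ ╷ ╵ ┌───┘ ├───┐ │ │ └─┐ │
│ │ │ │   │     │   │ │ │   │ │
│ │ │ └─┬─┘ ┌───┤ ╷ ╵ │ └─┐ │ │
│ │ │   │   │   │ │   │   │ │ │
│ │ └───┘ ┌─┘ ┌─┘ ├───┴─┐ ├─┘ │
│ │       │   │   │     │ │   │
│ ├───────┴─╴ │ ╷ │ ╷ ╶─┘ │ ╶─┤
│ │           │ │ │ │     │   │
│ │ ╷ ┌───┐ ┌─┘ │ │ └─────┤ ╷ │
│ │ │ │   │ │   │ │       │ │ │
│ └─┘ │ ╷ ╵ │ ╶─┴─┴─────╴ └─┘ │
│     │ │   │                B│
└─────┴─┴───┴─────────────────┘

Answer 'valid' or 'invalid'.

Checking path validity:
Result: All consecutive moves are passable.

valid

Correct solution:

┌─┬───────┬───────────┬───────┐
│A│↱ → ↓  │↱ → → → → ↓│    ↱ ↓│
│ │ ╶─┐ ╶─┤ ╶─┬─╴ ┌─┐ └───╴ ╷ │
│↓│↑  │↳ ↓│↑ ↰│   │ │↳ → → ↑│↓│
│ ╵ ┌─┴─┐ └─╴ │ ┌─┘ └───────┤ │
│↳ ↑│   │↳ → ↑│ │           │↓│
├───┤ ╷ │ ┌───┘ │ ╶───────┐ │ │
│   │ │ │ │     │         │ │↓│
│ ╷ ╵ │ ├─┘ ┌───┘ ┌─────╴ ├─┘ │
│ │   │ │   │     │       │↓ ↲│
│ └───┼─┘ ┌─┤ ┌─┬─┘ ╷ ┌───┤ ┌─┤
│     │   │ │ │ │   │ │↓ ↰│↓│ │
├───┐ ╵ ┌─┘ │ ╵ │ ╶─┼─┘ ╷ ╵ │ │
│   │   │   │   │   │↓ ↲│↑ ↲│ │
│ ╶─┴───┴─┐ └─┐ ├─╴ │ ╶─┼───┘ │
│         │   │ │   │↳ ↓│     │
│ ╷ ┌───┐ └─╴ │ │ ╶─┴─┐ │ ╷ ╶─┤
│ │ │   │     │ │     │↓│ │   │
│ │ │ ╷ ╵ ┌───┘ ├───┐ │ │ └─┐ │
│ │ │ │   │     │   │ │↓│   │ │
│ │ │ └─┬─┘ ┌───┤ ╷ ╵ │ └─┐ │ │
│ │ │   │   │   │ │   │↳ ↓│ │ │
│ │ └───┘ ┌─┘ ┌─┘ ├───┴─┐ ├─┘ │
│ │       │   │   │↓ ↰  │↓│   │
│ ├───────┴─╴ │ ╷ │ ╷ ╶─┘ │ ╶─┤
│ │           │ │ │↓│↑ ← ↲│   │
│ │ ╷ ┌───┐ ┌─┘ │ │ └─────┤ ╷ │
│ │ │ │   │ │   │ │↳ → → ↓│ │ │
│ └─┘ │ ╷ ╵ │ ╶─┴─┴─────╴ └─┘ │
│     │ │   │            ↳ → B│
└─────┴─┴───┴─────────────────┘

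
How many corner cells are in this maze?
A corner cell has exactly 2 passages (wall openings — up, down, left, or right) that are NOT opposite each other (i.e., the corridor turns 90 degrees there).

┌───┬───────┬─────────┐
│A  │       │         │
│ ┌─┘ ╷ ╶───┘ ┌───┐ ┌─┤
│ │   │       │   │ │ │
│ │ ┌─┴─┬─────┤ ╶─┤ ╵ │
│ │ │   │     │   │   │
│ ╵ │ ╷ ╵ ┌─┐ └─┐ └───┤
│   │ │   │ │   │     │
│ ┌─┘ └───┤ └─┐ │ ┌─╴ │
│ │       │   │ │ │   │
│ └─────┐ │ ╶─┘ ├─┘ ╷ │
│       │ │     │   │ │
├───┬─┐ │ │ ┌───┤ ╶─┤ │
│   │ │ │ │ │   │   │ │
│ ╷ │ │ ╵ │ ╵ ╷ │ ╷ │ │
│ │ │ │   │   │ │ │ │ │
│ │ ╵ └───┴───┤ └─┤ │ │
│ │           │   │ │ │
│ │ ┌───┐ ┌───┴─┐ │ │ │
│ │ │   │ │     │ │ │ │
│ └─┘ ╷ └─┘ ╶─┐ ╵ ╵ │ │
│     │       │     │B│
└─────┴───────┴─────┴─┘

Counting corner cells (2 non-opposite passages):
Total corners: 49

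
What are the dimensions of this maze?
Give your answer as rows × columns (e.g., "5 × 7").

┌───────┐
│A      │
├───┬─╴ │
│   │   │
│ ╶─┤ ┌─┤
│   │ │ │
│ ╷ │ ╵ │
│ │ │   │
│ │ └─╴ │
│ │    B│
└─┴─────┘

Counting the maze dimensions:
Rows (vertical): 5
Columns (horizontal): 4
Dimensions: 5 × 4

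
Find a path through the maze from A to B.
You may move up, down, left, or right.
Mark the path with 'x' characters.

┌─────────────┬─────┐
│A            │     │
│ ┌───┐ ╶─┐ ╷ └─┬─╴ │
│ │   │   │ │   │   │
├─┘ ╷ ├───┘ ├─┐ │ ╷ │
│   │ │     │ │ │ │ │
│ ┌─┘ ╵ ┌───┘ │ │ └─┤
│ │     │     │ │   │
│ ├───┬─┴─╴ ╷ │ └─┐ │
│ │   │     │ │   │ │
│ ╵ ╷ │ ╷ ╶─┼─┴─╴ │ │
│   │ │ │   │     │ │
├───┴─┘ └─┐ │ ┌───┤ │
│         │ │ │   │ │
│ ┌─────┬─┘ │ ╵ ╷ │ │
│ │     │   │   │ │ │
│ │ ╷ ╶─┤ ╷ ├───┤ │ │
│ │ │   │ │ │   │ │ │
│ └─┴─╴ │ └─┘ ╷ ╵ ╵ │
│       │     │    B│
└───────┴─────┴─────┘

Finding the shortest path through the maze:
Path length: 24 steps
Directions: right → right → right → right → right → right → down → right → down → down → down → right → down → left → left → down → down → right → up → right → down → down → down → right

Solution:

┌─────────────┬─────┐
│A x x x x x x│     │
│ ┌───┐ ╶─┐ ╷ └─┬─╴ │
│ │   │   │ │x x│   │
├─┘ ╷ ├───┘ ├─┐ │ ╷ │
│   │ │     │ │x│ │ │
│ ┌─┘ ╵ ┌───┘ │ │ └─┤
│ │     │     │x│   │
│ ├───┬─┴─╴ ╷ │ └─┐ │
│ │   │     │ │x x│ │
│ ╵ ╷ │ ╷ ╶─┼─┴─╴ │ │
│   │ │ │   │x x x│ │
├───┴─┘ └─┐ │ ┌───┤ │
│         │ │x│x x│ │
│ ┌─────┬─┘ │ ╵ ╷ │ │
│ │     │   │x x│x│ │
│ │ ╷ ╶─┤ ╷ ├───┤ │ │
│ │ │   │ │ │   │x│ │
│ └─┴─╴ │ └─┘ ╷ ╵ ╵ │
│       │     │  x B│
└───────┴─────┴─────┘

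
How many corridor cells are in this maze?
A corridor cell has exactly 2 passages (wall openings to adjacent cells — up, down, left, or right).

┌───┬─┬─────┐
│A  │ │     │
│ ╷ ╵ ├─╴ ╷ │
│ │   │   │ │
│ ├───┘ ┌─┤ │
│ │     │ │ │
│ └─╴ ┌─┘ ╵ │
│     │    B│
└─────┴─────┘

Counting cells with exactly 2 passages:
Total corridor cells: 16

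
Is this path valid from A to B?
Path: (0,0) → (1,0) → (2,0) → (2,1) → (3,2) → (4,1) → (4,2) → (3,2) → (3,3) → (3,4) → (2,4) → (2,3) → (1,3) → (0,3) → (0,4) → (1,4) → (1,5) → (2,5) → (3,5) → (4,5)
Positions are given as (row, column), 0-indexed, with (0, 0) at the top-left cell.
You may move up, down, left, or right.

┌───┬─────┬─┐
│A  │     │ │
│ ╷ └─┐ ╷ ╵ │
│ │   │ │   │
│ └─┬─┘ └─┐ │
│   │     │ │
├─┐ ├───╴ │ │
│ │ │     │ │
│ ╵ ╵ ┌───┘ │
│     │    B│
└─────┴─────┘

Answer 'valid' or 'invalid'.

Checking path validity:
Result: Invalid move at step 4: cannot move from (2, 1) to (3, 2).

invalid

Correct solution:

┌───┬─────┬─┐
│A  │  ↱ ↓│ │
│ ╷ └─┐ ╷ ╵ │
│↓│   │↑│↳ ↓│
│ └─┬─┘ └─┐ │
│↳ ↓│  ↑ ↰│↓│
├─┐ ├───╴ │ │
│ │↓│↱ → ↑│↓│
│ ╵ ╵ ┌───┘ │
│  ↳ ↑│    B│
└─────┴─────┘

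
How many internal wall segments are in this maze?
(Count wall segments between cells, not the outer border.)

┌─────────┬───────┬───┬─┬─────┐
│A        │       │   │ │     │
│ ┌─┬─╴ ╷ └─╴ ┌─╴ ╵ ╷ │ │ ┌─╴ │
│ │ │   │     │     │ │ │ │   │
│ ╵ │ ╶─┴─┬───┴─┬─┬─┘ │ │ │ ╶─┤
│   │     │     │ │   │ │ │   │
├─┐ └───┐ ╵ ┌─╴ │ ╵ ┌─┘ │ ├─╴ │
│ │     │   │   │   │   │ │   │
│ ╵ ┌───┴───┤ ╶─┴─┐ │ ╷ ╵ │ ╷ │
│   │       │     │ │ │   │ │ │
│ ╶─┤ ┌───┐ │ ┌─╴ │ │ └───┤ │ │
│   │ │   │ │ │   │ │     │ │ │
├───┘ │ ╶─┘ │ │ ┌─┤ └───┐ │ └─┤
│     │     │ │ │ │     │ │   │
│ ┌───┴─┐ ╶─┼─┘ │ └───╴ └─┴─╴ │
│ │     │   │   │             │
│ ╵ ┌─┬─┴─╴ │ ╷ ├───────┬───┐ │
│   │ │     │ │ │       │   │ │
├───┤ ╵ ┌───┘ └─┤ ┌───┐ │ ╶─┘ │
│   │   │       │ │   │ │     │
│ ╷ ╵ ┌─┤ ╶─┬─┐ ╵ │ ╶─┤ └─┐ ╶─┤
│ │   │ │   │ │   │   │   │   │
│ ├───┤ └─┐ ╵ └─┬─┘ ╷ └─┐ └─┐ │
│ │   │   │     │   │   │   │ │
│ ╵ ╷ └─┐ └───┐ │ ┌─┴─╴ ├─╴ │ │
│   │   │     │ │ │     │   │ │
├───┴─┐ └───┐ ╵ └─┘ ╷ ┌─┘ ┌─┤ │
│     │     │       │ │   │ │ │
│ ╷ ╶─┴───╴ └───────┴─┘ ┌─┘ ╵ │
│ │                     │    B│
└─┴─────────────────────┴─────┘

Counting internal wall segments:
Total internal walls: 196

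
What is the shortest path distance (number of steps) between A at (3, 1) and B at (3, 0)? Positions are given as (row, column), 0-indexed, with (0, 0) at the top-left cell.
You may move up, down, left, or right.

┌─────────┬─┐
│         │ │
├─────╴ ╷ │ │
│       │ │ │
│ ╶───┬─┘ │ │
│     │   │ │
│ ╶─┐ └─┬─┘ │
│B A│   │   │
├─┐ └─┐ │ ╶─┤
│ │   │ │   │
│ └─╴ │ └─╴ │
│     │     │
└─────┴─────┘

Finding path from (3, 1) to (3, 0):
Path: (3,1) → (3,0)
Distance: 1 steps

Solution:

┌─────────┬─┐
│         │ │
├─────╴ ╷ │ │
│       │ │ │
│ ╶───┬─┘ │ │
│     │   │ │
│ ╶─┐ └─┬─┘ │
│B A│   │   │
├─┐ └─┐ │ ╶─┤
│ │   │ │   │
│ └─╴ │ └─╴ │
│     │     │
└─────┴─────┘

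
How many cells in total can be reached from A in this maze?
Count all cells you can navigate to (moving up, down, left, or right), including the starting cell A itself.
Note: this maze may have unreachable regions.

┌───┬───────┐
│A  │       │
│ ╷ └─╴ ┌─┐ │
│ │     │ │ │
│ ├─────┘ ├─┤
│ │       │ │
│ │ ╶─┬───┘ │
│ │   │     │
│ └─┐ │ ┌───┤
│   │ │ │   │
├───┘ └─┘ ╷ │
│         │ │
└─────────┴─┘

Using BFS/flood-fill to find all reachable cells from A:
Maze size: 6 × 6 = 36 total cells
21 cell(s) are walled off and cannot be reached from A.
Reachable cells: 15

Reachable region (· marks reachable cells):

┌───┬───────┐
│A ·│· · · ·│
│ ╷ └─╴ ┌─┐ │
│·│· · ·│ │·│
│ ├─────┘ ├─┤
│·│       │ │
│ │ ╶─┬───┘ │
│·│   │     │
│ └─┐ │ ┌───┤
│· ·│ │ │   │
├───┘ └─┘ ╷ │
│         │ │
└─────────┴─┘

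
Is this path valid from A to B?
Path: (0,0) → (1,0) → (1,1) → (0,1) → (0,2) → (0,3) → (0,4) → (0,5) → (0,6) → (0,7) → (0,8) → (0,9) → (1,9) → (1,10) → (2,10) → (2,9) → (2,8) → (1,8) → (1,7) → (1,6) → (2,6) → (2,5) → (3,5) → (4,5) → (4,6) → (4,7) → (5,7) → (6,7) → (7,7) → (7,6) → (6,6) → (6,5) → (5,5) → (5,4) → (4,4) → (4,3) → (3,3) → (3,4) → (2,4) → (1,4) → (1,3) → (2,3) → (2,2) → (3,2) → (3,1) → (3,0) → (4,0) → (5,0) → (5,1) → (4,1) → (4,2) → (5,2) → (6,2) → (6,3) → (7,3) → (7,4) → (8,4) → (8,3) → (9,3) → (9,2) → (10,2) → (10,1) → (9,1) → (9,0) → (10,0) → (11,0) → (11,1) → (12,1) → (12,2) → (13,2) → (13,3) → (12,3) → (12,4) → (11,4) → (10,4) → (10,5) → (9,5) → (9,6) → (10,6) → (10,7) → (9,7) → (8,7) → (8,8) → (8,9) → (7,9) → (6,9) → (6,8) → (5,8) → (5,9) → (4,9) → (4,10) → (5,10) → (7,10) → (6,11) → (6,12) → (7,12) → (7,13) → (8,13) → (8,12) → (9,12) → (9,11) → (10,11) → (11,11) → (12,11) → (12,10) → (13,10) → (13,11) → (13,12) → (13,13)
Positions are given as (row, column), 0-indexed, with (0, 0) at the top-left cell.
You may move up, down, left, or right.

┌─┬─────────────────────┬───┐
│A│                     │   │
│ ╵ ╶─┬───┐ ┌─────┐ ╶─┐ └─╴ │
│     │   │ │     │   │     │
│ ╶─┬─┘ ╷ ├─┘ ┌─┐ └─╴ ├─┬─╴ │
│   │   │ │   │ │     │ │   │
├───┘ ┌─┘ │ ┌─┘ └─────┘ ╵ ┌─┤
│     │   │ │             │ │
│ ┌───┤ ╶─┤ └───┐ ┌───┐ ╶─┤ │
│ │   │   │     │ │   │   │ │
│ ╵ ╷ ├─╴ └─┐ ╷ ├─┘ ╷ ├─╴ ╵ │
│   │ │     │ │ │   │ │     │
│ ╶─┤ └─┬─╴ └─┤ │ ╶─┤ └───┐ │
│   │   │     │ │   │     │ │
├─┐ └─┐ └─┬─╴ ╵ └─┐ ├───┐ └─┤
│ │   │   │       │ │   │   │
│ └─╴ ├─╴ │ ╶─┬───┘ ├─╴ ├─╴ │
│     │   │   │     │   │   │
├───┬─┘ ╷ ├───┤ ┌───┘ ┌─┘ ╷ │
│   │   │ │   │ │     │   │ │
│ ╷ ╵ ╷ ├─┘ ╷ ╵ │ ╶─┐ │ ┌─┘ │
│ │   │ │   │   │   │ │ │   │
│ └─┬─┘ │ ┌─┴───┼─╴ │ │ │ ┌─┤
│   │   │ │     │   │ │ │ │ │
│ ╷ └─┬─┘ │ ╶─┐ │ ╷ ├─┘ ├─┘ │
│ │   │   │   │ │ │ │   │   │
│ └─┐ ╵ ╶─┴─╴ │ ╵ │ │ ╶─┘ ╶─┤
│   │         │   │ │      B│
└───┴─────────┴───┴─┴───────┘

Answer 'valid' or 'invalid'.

Checking path validity:
Result: Invalid move at step 92: cannot move from (5, 10) to (7, 10).

invalid

Correct solution:

┌─┬─────────────────────┬───┐
│A│↱ → → → → → → → ↓    │   │
│ ╵ ╶─┬───┐ ┌─────┐ ╶─┐ └─╴ │
│↳ ↑  │↓ ↰│ │↓ ← ↰│↳ ↓│     │
│ ╶─┬─┘ ╷ ├─┘ ┌─┐ └─╴ ├─┬─╴ │
│   │↓ ↲│↑│↓ ↲│ │↑ ← ↲│ │   │
├───┘ ┌─┘ │ ┌─┘ └─────┘ ╵ ┌─┤
│↓ ← ↲│↱ ↑│↓│             │ │
│ ┌───┤ ╶─┤ └───┐ ┌───┐ ╶─┤ │
│↓│↱ ↓│↑ ↰│↳ → ↓│ │↱ ↓│   │ │
│ ╵ ╷ ├─╴ └─┐ ╷ ├─┘ ╷ ├─╴ ╵ │
│↳ ↑│↓│  ↑ ↰│ │↓│↱ ↑│↓│     │
│ ╶─┤ └─┬─╴ └─┤ │ ╶─┤ └───┐ │
│   │↳ ↓│  ↑ ↰│↓│↑ ↰│↳ → ↓│ │
├─┐ └─┐ └─┬─╴ ╵ └─┐ ├───┐ └─┤
│ │   │↳ ↓│  ↑ ↲  │↑│   │↳ ↓│
│ └─╴ ├─╴ │ ╶─┬───┘ ├─╴ ├─╴ │
│     │↓ ↲│   │↱ → ↑│   │↓ ↲│
├───┬─┘ ╷ ├───┤ ┌───┘ ┌─┘ ╷ │
│↓ ↰│↓ ↲│ │↱ ↓│↑│     │↓ ↲│ │
│ ╷ ╵ ╷ ├─┘ ╷ ╵ │ ╶─┐ │ ┌─┘ │
│↓│↑ ↲│ │↱ ↑│↳ ↑│   │ │↓│   │
│ └─┬─┘ │ ┌─┴───┼─╴ │ │ │ ┌─┤
│↳ ↓│   │↑│     │   │ │↓│ │ │
│ ╷ └─┬─┘ │ ╶─┐ │ ╷ ├─┘ ├─┘ │
│ │↳ ↓│↱ ↑│   │ │ │ │↓ ↲│   │
│ └─┐ ╵ ╶─┴─╴ │ ╵ │ │ ╶─┘ ╶─┤
│   │↳ ↑      │   │ │↳ → → B│
└───┴─────────┴───┴─┴───────┘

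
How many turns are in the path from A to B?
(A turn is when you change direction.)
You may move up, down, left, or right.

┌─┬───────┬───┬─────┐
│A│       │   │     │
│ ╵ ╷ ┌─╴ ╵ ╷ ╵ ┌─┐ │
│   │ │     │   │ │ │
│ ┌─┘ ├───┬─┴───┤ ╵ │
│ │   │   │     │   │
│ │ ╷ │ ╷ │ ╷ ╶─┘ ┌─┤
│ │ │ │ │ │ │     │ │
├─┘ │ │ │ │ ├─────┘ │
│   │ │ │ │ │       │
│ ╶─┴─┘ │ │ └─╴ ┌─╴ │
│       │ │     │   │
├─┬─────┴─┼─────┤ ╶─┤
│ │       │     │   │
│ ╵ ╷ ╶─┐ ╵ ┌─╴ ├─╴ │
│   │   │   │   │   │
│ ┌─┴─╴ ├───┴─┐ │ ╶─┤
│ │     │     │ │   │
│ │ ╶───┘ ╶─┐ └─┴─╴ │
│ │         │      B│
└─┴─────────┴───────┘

Directions: down, right, up, right, right, right, down, right, up, right, down, right, up, right, right, down, down, left, down, left, left, up, left, down, down, down, right, right, up, right, right, down, left, down, right, down, left, down, right, down
Number of turns: 30

Solution:

┌─┬───────┬───┬─────┐
│A│↱ → → ↓│↱ ↓│↱ → ↓│
│ ╵ ╷ ┌─╴ ╵ ╷ ╵ ┌─┐ │
│↳ ↑│ │  ↳ ↑│↳ ↑│ │↓│
│ ┌─┘ ├───┬─┴───┤ ╵ │
│ │   │   │↓ ↰  │↓ ↲│
│ │ ╷ │ ╷ │ ╷ ╶─┘ ┌─┤
│ │ │ │ │ │↓│↑ ← ↲│ │
├─┘ │ │ │ │ ├─────┘ │
│   │ │ │ │↓│  ↱ → ↓│
│ ╶─┴─┘ │ │ └─╴ ┌─╴ │
│       │ │↳ → ↑│↓ ↲│
├─┬─────┴─┼─────┤ ╶─┤
│ │       │     │↳ ↓│
│ ╵ ╷ ╶─┐ ╵ ┌─╴ ├─╴ │
│   │   │   │   │↓ ↲│
│ ┌─┴─╴ ├───┴─┐ │ ╶─┤
│ │     │     │ │↳ ↓│
│ │ ╶───┘ ╶─┐ └─┴─╴ │
│ │         │      B│
└─┴─────────┴───────┘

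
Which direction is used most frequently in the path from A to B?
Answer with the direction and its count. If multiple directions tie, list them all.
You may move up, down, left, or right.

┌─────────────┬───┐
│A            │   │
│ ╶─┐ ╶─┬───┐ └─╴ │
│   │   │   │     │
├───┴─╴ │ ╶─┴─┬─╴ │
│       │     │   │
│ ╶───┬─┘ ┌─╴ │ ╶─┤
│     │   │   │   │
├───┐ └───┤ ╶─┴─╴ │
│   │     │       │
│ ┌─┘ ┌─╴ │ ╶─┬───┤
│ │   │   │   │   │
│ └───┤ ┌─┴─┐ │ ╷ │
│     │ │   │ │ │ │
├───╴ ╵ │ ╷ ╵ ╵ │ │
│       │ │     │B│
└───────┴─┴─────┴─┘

Directions: right, right, right, right, right, right, down, right, right, down, left, down, right, down, left, left, left, down, right, down, down, right, up, up, right, down, down
Counts: {'right': 12, 'down': 9, 'left': 4, 'up': 2}
Most common: right (12 times)

Solution:

┌─────────────┬───┐
│A → → → → → ↓│   │
│ ╶─┐ ╶─┬───┐ └─╴ │
│   │   │   │↳ → ↓│
├───┴─╴ │ ╶─┴─┬─╴ │
│       │     │↓ ↲│
│ ╶───┬─┘ ┌─╴ │ ╶─┤
│     │   │   │↳ ↓│
├───┐ └───┤ ╶─┴─╴ │
│   │     │↓ ← ← ↲│
│ ┌─┘ ┌─╴ │ ╶─┬───┤
│ │   │   │↳ ↓│↱ ↓│
│ └───┤ ┌─┴─┐ │ ╷ │
│     │ │   │↓│↑│↓│
├───╴ ╵ │ ╷ ╵ ╵ │ │
│       │ │  ↳ ↑│B│
└───────┴─┴─────┴─┘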